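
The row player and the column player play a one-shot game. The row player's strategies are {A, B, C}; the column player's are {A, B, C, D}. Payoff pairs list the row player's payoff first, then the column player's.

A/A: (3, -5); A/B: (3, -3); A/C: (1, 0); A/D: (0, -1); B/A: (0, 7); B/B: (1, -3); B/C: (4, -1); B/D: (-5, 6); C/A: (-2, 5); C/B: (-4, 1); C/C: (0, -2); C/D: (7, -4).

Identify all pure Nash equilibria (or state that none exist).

There is no pure-strategy Nash equilibrium

A profile is a Nash equilibrium when each player is best-responding to the other.
The row player's best responses — vs A: A (payoff 3); vs B: A (payoff 3); vs C: B (payoff 4); vs D: C (payoff 7).
The column player's best responses — vs A: C (payoff 0); vs B: A (payoff 7); vs C: A (payoff 5).
No cell has both players best-responding. For instance, the row player's best reply to B is A, but against A the column player prefers C over B.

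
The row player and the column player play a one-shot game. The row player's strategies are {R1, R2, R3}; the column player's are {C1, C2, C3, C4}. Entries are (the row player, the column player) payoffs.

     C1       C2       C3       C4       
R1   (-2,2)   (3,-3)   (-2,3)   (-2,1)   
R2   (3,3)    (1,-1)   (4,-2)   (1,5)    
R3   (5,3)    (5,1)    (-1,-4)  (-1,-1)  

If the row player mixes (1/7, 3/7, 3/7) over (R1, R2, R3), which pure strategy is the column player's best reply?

C1

Compute the column player's expected payoff from each pure strategy against the given mix.
C1: (1/7)·2 + (3/7)·3 + (3/7)·3 = 20/7
C2: (1/7)·(-3) + (3/7)·(-1) + (3/7)·1 = -3/7
C3: (1/7)·3 + (3/7)·(-2) + (3/7)·(-4) = -15/7
C4: (1/7)·1 + (3/7)·5 + (3/7)·(-1) = 13/7
Highest expected payoff is 20/7, from C1.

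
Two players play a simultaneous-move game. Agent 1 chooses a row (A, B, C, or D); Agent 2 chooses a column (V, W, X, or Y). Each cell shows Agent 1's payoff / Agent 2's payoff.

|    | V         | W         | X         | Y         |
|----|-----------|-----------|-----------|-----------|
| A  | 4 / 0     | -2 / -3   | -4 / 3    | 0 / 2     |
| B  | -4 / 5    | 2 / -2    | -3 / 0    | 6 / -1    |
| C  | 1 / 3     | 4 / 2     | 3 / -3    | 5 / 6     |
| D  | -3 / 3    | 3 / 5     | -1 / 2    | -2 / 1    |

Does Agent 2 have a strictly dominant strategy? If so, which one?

Check whether one of Agent 2's strategies beats all alternatives regardless of what the opponent does.
V is not dominant: against A, X gives 3 > 0.
W is not dominant: against A, V gives 0 > -3.
X is not dominant: against B, V gives 5 > 0.
Y is not dominant: against A, X gives 3 > 2.
No single strategy is best against every opponent action.

No strictly dominant strategy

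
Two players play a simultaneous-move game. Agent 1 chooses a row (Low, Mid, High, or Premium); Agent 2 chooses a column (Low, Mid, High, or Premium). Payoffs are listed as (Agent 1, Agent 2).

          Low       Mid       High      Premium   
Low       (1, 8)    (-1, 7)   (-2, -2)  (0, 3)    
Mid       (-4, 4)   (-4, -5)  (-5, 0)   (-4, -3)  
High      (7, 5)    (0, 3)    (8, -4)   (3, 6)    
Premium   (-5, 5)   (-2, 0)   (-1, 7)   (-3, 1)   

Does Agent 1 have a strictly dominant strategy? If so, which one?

Check whether one of Agent 1's strategies beats all alternatives regardless of what the opponent does.
High strictly dominates: vs Low: 7 > each of {1, -4, -5}; vs Mid: 0 > each of {-1, -4, -2}; vs High: 8 > each of {-2, -5, -1}; vs Premium: 3 > each of {0, -4, -3}.

High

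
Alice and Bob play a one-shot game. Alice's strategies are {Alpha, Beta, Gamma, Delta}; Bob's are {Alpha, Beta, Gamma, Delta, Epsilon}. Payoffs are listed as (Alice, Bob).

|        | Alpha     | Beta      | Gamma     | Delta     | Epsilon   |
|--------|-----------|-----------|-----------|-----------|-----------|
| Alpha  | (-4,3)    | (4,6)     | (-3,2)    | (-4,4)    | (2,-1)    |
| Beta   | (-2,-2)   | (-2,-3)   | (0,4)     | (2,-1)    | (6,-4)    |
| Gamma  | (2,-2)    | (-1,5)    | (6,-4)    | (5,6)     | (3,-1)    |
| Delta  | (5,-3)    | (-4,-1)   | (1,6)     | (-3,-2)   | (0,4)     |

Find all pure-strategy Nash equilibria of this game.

(Alpha, Beta) and (Gamma, Delta)

Check mutual best responses: a cell is a NE iff neither player can gain by unilaterally deviating.
Alice's best responses — vs Alpha: Delta (payoff 5); vs Beta: Alpha (payoff 4); vs Gamma: Gamma (payoff 6); vs Delta: Gamma (payoff 5); vs Epsilon: Beta (payoff 6).
Bob's best responses — vs Alpha: Beta (payoff 6); vs Beta: Gamma (payoff 4); vs Gamma: Delta (payoff 6); vs Delta: Gamma (payoff 6).
Mutual best responses occur at (Alpha, Beta) and (Gamma, Delta); at each, neither player gains by switching.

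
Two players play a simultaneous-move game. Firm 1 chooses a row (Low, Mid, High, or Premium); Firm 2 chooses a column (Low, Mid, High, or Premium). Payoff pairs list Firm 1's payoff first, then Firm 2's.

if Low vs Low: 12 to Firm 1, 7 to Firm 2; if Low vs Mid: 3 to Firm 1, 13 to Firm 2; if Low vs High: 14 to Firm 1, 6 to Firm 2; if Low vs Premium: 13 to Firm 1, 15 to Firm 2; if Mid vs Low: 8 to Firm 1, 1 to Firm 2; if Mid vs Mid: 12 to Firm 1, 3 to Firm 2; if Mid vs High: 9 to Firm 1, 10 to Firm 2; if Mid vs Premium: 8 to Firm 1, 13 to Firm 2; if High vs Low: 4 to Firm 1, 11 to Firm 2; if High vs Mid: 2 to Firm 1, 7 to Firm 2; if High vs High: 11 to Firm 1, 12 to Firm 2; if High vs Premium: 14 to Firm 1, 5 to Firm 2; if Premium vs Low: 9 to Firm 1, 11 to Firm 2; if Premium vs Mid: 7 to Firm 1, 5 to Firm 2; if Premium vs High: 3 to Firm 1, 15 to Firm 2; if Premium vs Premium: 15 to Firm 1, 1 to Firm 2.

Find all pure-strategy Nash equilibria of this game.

A profile is a Nash equilibrium when each player is best-responding to the other.
Firm 1's best responses — vs Low: Low (payoff 12); vs Mid: Mid (payoff 12); vs High: Low (payoff 14); vs Premium: Premium (payoff 15).
Firm 2's best responses — vs Low: Premium (payoff 15); vs Mid: Premium (payoff 13); vs High: High (payoff 12); vs Premium: High (payoff 15).
No cell has both players best-responding. For instance, Firm 1's best reply to High is Low, but against Low Firm 2 prefers Premium over High.

None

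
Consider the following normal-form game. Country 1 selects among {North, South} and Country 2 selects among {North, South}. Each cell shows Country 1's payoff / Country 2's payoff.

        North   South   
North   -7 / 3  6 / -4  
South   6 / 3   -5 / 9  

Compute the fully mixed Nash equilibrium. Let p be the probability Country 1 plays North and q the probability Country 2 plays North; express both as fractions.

p = 6/13, q = 11/24

In a mixed NE each player is indifferent between their pure strategies, so the opponent's mix sets the indifference.
Country 2 indifferent between North and South: p·3 + (1−p)·3 = p·(-4) + (1−p)·9 ⟹ 3 + 0p = 9 + (-13)p ⟹ p = 6/13.
Country 1 indifferent between North and South: q·(-7) + (1−q)·6 = q·6 + (1−q)·(-5) ⟹ 6 + (-13)q = (-5) + 11q ⟹ q = 11/24.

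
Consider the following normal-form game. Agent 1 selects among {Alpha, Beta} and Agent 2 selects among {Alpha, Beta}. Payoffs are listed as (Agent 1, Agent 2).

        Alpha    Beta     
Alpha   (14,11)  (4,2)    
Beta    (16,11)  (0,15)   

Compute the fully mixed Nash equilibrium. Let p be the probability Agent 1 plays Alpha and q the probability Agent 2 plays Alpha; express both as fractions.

In a mixed NE each player is indifferent between their pure strategies, so the opponent's mix sets the indifference.
Agent 2 indifferent between Alpha and Beta: p·11 + (1−p)·11 = p·2 + (1−p)·15 ⟹ 11 + 0p = 15 + (-13)p ⟹ p = 4/13.
Agent 1 indifferent between Alpha and Beta: q·14 + (1−q)·4 = q·16 + (1−q)·0 ⟹ 4 + 10q = 0 + 16q ⟹ q = 2/3.

p = 4/13, q = 2/3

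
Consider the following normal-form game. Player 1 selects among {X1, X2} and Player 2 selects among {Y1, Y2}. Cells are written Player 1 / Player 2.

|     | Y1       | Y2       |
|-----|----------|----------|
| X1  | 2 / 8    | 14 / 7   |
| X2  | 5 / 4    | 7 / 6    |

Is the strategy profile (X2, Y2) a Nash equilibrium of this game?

No

Holding Player 2 at Y2: Player 1 gets 7 from X2 but could get 14 by switching to X1. Player 1 has a profitable deviation.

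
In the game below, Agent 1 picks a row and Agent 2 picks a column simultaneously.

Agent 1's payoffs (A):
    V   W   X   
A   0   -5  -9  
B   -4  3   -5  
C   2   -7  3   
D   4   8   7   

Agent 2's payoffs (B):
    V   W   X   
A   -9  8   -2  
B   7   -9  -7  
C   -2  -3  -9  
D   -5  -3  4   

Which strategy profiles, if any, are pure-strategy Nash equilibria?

(D, X)

A profile is a Nash equilibrium when each player is best-responding to the other.
Agent 1's best responses — vs V: D (payoff 4); vs W: D (payoff 8); vs X: D (payoff 7).
Agent 2's best responses — vs A: W (payoff 8); vs B: V (payoff 7); vs C: V (payoff -2); vs D: X (payoff 4).
The only mutual best response is (D, X); neither player gains by switching there.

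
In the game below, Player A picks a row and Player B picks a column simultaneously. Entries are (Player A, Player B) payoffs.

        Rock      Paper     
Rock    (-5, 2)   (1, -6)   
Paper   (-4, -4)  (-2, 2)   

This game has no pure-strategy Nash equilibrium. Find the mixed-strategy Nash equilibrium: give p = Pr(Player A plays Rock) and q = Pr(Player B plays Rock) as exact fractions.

Each player's mixing probability is pinned down by making the *other* player indifferent.
Player B indifferent between Rock and Paper: p·2 + (1−p)·(-4) = p·(-6) + (1−p)·2 ⟹ (-4) + 6p = 2 + (-8)p ⟹ p = 3/7.
Player A indifferent between Rock and Paper: q·(-5) + (1−q)·1 = q·(-4) + (1−q)·(-2) ⟹ 1 + (-6)q = (-2) + (-2)q ⟹ q = 3/4.

p = 3/7, q = 3/4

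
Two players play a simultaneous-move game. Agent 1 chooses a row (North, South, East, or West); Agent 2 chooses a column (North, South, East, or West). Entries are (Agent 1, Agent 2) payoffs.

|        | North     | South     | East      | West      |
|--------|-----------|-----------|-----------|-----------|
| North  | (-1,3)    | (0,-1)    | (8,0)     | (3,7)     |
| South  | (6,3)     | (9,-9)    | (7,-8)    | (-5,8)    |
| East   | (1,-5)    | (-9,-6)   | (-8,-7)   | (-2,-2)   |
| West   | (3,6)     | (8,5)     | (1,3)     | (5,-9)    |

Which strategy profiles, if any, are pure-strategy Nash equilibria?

Check mutual best responses: a cell is a NE iff neither player can gain by unilaterally deviating.
Agent 1's best responses — vs North: South (payoff 6); vs South: South (payoff 9); vs East: North (payoff 8); vs West: West (payoff 5).
Agent 2's best responses — vs North: West (payoff 7); vs South: West (payoff 8); vs East: West (payoff -2); vs West: North (payoff 6).
No cell has both players best-responding. For instance, Agent 1's best reply to West is West, but against West Agent 2 prefers North over West.

None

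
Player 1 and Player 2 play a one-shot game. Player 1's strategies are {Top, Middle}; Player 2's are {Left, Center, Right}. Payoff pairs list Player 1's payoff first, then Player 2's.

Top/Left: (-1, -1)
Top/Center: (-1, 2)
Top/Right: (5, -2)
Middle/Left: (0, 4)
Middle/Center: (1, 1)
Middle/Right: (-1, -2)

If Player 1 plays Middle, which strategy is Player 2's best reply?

With Player 1 fixed at Middle, Player 2's payoffs are: Left → 4, Center → 1, Right → -2.
The maximum is 4, achieved by Left.

Left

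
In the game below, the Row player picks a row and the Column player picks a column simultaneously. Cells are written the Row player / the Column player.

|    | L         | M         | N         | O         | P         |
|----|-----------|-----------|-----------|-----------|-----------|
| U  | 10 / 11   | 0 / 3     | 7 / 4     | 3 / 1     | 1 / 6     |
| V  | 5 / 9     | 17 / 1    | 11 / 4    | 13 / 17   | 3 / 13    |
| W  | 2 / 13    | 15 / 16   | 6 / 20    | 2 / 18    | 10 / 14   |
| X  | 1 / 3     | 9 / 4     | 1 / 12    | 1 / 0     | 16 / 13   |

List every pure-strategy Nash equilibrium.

A profile is a Nash equilibrium when each player is best-responding to the other.
The Row player's best responses — vs L: U (payoff 10); vs M: V (payoff 17); vs N: V (payoff 11); vs O: V (payoff 13); vs P: X (payoff 16).
The Column player's best responses — vs U: L (payoff 11); vs V: O (payoff 17); vs W: N (payoff 20); vs X: P (payoff 13).
Mutual best responses occur at (U, L), (V, O), and (X, P); at each, neither player gains by switching.

(U, L), (V, O), and (X, P)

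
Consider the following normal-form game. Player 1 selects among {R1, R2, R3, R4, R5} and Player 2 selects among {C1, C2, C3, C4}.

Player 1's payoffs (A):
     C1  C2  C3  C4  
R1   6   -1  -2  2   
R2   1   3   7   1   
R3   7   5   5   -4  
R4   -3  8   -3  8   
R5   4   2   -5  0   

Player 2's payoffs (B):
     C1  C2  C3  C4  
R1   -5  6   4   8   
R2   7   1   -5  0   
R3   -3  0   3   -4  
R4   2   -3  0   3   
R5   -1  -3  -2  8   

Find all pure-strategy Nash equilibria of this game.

(R4, C4)

Check mutual best responses: a cell is a NE iff neither player can gain by unilaterally deviating.
Player 1's best responses — vs C1: R3 (payoff 7); vs C2: R4 (payoff 8); vs C3: R2 (payoff 7); vs C4: R4 (payoff 8).
Player 2's best responses — vs R1: C4 (payoff 8); vs R2: C1 (payoff 7); vs R3: C3 (payoff 3); vs R4: C4 (payoff 3); vs R5: C4 (payoff 8).
The only mutual best response is (R4, C4); neither player gains by switching there.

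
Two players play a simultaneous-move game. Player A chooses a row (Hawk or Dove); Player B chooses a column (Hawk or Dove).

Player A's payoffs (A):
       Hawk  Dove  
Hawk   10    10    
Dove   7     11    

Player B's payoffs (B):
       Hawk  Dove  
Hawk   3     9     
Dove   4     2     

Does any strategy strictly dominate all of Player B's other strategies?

None

A strategy is strictly dominant if it gives Player B a strictly higher payoff than every other strategy, against every choice by the opponent.
Hawk is not dominant: against Hawk, Dove gives 9 > 3.
Dove is not dominant: against Dove, Hawk gives 4 > 2.
No single strategy is best against every opponent action.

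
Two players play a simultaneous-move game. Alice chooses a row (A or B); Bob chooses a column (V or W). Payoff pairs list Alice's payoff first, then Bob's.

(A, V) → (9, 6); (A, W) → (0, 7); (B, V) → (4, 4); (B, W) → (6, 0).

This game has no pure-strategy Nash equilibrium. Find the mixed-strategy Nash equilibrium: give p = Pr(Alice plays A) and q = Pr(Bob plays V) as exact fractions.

In a mixed NE each player is indifferent between their pure strategies, so the opponent's mix sets the indifference.
Bob indifferent between V and W: p·6 + (1−p)·4 = p·7 + (1−p)·0 ⟹ 4 + 2p = 0 + 7p ⟹ p = 4/5.
Alice indifferent between A and B: q·9 + (1−q)·0 = q·4 + (1−q)·6 ⟹ 0 + 9q = 6 + (-2)q ⟹ q = 6/11.

p = 4/5, q = 6/11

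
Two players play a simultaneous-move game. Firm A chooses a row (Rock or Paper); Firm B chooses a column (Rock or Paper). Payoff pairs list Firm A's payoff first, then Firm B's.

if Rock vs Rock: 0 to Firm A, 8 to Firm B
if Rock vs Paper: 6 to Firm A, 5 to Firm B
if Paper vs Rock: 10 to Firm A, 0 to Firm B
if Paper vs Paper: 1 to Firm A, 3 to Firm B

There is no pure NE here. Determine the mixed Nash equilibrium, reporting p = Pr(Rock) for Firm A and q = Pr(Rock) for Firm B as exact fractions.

Each player's mixing probability is pinned down by making the *other* player indifferent.
Firm B indifferent between Rock and Paper: p·8 + (1−p)·0 = p·5 + (1−p)·3 ⟹ 0 + 8p = 3 + 2p ⟹ p = 1/2.
Firm A indifferent between Rock and Paper: q·0 + (1−q)·6 = q·10 + (1−q)·1 ⟹ 6 + (-6)q = 1 + 9q ⟹ q = 1/3.

p = 1/2, q = 1/3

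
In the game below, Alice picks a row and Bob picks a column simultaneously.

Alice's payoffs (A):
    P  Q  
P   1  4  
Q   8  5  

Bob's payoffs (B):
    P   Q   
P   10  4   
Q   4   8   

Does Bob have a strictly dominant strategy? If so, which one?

No strictly dominant strategy

A strategy is strictly dominant if it gives Bob a strictly higher payoff than every other strategy, against every choice by the opponent.
P is not dominant: against Q, Q gives 8 > 4.
Q is not dominant: against P, P gives 10 > 4.
No single strategy is best against every opponent action.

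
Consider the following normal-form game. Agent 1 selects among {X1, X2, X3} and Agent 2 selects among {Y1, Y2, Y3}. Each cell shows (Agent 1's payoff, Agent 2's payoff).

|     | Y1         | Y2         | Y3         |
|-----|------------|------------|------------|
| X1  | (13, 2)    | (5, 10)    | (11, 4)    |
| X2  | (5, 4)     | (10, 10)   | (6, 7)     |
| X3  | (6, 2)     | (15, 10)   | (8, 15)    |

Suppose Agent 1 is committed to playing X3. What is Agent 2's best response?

With Agent 1 fixed at X3, Agent 2's payoffs are: Y1 → 2, Y2 → 10, Y3 → 15.
The maximum is 15, achieved by Y3.

Y3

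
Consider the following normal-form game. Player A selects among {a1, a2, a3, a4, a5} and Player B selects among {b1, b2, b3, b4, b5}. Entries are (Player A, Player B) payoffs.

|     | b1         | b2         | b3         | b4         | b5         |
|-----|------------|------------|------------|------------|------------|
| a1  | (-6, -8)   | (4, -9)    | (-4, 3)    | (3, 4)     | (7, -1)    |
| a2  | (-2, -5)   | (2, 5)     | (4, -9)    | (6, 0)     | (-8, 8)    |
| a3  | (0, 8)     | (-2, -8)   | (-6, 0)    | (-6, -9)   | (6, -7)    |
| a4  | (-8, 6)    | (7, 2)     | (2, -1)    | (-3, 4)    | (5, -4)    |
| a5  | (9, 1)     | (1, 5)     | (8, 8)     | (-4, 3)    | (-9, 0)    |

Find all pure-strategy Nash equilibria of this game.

A profile is a Nash equilibrium when each player is best-responding to the other.
Player A's best responses — vs b1: a5 (payoff 9); vs b2: a4 (payoff 7); vs b3: a5 (payoff 8); vs b4: a2 (payoff 6); vs b5: a1 (payoff 7).
Player B's best responses — vs a1: b4 (payoff 4); vs a2: b5 (payoff 8); vs a3: b1 (payoff 8); vs a4: b1 (payoff 6); vs a5: b3 (payoff 8).
The only mutual best response is (a5, b3); neither player gains by switching there.

(a5, b3)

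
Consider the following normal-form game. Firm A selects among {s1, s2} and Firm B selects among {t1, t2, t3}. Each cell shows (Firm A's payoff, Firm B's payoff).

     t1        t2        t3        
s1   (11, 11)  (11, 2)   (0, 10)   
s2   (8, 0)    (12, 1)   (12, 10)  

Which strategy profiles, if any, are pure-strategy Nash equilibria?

A profile is a Nash equilibrium when each player is best-responding to the other.
Firm A's best responses — vs t1: s1 (payoff 11); vs t2: s2 (payoff 12); vs t3: s2 (payoff 12).
Firm B's best responses — vs s1: t1 (payoff 11); vs s2: t3 (payoff 10).
Mutual best responses occur at (s1, t1) and (s2, t3); at each, neither player gains by switching.

(s1, t1) and (s2, t3)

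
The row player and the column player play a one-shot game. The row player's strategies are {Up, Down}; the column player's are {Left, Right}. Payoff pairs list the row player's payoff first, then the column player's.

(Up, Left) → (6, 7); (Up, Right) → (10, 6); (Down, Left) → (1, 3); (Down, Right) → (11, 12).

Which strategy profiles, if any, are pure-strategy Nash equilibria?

(Up, Left) and (Down, Right)

A profile is a Nash equilibrium when each player is best-responding to the other.
The row player's best responses — vs Left: Up (payoff 6); vs Right: Down (payoff 11).
The column player's best responses — vs Up: Left (payoff 7); vs Down: Right (payoff 12).
Mutual best responses occur at (Up, Left) and (Down, Right); at each, neither player gains by switching.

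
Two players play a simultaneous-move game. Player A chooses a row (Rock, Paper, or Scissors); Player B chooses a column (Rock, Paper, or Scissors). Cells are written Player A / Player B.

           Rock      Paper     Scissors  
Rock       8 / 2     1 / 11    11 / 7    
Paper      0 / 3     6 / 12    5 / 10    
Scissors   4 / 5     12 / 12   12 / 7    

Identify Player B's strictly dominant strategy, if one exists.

Paper

Check whether one of Player B's strategies beats all alternatives regardless of what the opponent does.
Paper strictly dominates: vs Rock: 11 > each of {2, 7}; vs Paper: 12 > each of {3, 10}; vs Scissors: 12 > each of {5, 7}.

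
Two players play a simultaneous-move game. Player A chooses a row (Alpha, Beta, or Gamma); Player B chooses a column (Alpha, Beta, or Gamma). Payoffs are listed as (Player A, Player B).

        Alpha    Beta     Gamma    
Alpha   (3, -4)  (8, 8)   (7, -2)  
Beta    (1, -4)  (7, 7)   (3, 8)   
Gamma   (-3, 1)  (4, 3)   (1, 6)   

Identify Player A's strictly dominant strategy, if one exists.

A strategy is strictly dominant if it gives Player A a strictly higher payoff than every other strategy, against every choice by the opponent.
Alpha strictly dominates: vs Alpha: 3 > each of {1, -3}; vs Beta: 8 > each of {7, 4}; vs Gamma: 7 > each of {3, 1}.

Alpha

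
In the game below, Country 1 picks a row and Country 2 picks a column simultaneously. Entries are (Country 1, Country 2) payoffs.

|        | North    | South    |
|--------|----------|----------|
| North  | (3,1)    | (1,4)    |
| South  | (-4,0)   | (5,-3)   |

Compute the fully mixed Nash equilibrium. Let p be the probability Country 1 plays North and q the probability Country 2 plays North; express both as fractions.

p = 1/2, q = 4/11

In a mixed NE each player is indifferent between their pure strategies, so the opponent's mix sets the indifference.
Country 2 indifferent between North and South: p·1 + (1−p)·0 = p·4 + (1−p)·(-3) ⟹ 0 + 1p = (-3) + 7p ⟹ p = 1/2.
Country 1 indifferent between North and South: q·3 + (1−q)·1 = q·(-4) + (1−q)·5 ⟹ 1 + 2q = 5 + (-9)q ⟹ q = 4/11.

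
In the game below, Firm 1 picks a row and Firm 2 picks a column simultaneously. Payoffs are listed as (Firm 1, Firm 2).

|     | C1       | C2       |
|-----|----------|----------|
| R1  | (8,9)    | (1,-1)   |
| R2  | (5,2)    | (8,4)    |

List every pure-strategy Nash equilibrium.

(R1, C1) and (R2, C2)

A profile is a Nash equilibrium when each player is best-responding to the other.
Firm 1's best responses — vs C1: R1 (payoff 8); vs C2: R2 (payoff 8).
Firm 2's best responses — vs R1: C1 (payoff 9); vs R2: C2 (payoff 4).
Mutual best responses occur at (R1, C1) and (R2, C2); at each, neither player gains by switching.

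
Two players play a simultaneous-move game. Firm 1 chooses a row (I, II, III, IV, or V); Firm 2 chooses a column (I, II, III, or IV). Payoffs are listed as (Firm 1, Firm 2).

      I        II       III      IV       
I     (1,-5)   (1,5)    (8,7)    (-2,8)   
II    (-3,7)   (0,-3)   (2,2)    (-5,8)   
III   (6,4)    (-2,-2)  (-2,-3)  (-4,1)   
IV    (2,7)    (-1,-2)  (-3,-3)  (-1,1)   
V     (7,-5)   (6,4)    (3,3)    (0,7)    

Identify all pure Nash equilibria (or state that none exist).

(V, IV)

A profile is a Nash equilibrium when each player is best-responding to the other.
Firm 1's best responses — vs I: V (payoff 7); vs II: V (payoff 6); vs III: I (payoff 8); vs IV: V (payoff 0).
Firm 2's best responses — vs I: IV (payoff 8); vs II: IV (payoff 8); vs III: I (payoff 4); vs IV: I (payoff 7); vs V: IV (payoff 7).
The only mutual best response is (V, IV); neither player gains by switching there.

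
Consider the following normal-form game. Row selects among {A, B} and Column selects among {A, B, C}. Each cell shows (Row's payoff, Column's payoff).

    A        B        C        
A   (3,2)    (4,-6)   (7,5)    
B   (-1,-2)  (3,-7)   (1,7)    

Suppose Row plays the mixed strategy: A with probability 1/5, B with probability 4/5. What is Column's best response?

C

Column's best reply maximizes expected payoff against the mix.
A: (1/5)·2 + (4/5)·(-2) = -6/5
B: (1/5)·(-6) + (4/5)·(-7) = -34/5
C: (1/5)·5 + (4/5)·7 = 33/5
Highest expected payoff is 33/5, from C.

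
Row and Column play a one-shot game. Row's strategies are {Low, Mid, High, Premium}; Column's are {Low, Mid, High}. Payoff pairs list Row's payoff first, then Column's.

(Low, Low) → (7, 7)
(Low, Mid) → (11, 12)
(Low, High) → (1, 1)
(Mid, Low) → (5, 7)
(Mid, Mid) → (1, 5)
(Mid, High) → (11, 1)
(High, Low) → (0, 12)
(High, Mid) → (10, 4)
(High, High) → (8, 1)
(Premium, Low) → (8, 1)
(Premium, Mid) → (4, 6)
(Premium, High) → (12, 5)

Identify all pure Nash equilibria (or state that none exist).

(Low, Mid)

Check mutual best responses: a cell is a NE iff neither player can gain by unilaterally deviating.
Row's best responses — vs Low: Premium (payoff 8); vs Mid: Low (payoff 11); vs High: Premium (payoff 12).
Column's best responses — vs Low: Mid (payoff 12); vs Mid: Low (payoff 7); vs High: Low (payoff 12); vs Premium: Mid (payoff 6).
The only mutual best response is (Low, Mid); neither player gains by switching there.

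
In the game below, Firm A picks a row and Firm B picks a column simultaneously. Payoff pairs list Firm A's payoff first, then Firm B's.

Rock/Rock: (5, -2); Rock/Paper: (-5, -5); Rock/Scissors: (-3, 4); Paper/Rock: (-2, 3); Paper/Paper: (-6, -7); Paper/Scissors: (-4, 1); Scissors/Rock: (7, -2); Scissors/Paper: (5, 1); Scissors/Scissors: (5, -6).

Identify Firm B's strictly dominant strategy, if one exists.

Check whether one of Firm B's strategies beats all alternatives regardless of what the opponent does.
Rock is not dominant: against Rock, Scissors gives 4 > -2.
Paper is not dominant: against Rock, Rock gives -2 > -5.
Scissors is not dominant: against Paper, Rock gives 3 > 1.
No single strategy is best against every opponent action.

No strictly dominant strategy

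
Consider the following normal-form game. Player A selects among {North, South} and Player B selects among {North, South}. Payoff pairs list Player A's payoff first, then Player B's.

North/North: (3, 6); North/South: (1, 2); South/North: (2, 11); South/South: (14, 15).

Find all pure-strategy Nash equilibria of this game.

Find each player's best response to every opponent strategy; NE are the intersections.
Player A's best responses — vs North: North (payoff 3); vs South: South (payoff 14).
Player B's best responses — vs North: North (payoff 6); vs South: South (payoff 15).
Mutual best responses occur at (North, North) and (South, South); at each, neither player gains by switching.

(North, North) and (South, South)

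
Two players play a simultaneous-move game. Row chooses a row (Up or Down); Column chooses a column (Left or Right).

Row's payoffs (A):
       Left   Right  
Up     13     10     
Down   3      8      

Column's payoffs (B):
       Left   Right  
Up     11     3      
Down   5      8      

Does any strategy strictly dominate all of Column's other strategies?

No strictly dominant strategy

Check whether one of Column's strategies beats all alternatives regardless of what the opponent does.
Left is not dominant: against Down, Right gives 8 > 5.
Right is not dominant: against Up, Left gives 11 > 3.
No single strategy is best against every opponent action.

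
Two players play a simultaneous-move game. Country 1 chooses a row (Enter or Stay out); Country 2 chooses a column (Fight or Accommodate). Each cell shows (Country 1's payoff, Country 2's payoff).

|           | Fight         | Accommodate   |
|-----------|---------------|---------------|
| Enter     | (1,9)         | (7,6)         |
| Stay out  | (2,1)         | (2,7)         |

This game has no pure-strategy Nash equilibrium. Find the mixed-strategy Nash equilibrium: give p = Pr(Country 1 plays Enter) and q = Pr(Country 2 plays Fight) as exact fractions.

In a mixed NE each player is indifferent between their pure strategies, so the opponent's mix sets the indifference.
Country 2 indifferent between Fight and Accommodate: p·9 + (1−p)·1 = p·6 + (1−p)·7 ⟹ 1 + 8p = 7 + (-1)p ⟹ p = 2/3.
Country 1 indifferent between Enter and Stay out: q·1 + (1−q)·7 = q·2 + (1−q)·2 ⟹ 7 + (-6)q = 2 + 0q ⟹ q = 5/6.

p = 2/3, q = 5/6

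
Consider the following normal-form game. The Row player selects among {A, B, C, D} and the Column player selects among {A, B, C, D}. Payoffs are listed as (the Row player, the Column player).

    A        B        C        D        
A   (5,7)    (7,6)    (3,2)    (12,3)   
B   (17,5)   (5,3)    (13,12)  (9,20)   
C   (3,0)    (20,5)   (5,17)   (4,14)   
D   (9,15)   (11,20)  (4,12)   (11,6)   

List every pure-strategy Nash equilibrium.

Find each player's best response to every opponent strategy; NE are the intersections.
The Row player's best responses — vs A: B (payoff 17); vs B: C (payoff 20); vs C: B (payoff 13); vs D: A (payoff 12).
The Column player's best responses — vs A: A (payoff 7); vs B: D (payoff 20); vs C: C (payoff 17); vs D: B (payoff 20).
No cell has both players best-responding. For instance, the Row player's best reply to C is B, but against B the Column player prefers D over C.

There is no pure-strategy Nash equilibrium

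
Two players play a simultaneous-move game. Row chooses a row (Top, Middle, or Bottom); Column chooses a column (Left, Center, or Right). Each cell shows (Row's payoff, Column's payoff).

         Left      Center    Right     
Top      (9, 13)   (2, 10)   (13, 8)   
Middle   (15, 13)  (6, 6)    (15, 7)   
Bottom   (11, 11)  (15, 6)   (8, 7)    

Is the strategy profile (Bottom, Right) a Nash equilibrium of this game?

No

Holding Column at Right: Row gets 8 from Bottom but could get 15 by switching to Middle. Row has a profitable deviation.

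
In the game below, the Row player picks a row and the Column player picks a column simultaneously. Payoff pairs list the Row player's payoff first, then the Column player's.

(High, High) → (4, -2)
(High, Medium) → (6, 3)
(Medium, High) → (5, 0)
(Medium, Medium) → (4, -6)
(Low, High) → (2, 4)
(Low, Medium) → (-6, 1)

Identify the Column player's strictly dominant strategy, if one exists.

None

A strategy is strictly dominant if it gives the Column player a strictly higher payoff than every other strategy, against every choice by the opponent.
High is not dominant: against High, Medium gives 3 > -2.
Medium is not dominant: against Medium, High gives 0 > -6.
No single strategy is best against every opponent action.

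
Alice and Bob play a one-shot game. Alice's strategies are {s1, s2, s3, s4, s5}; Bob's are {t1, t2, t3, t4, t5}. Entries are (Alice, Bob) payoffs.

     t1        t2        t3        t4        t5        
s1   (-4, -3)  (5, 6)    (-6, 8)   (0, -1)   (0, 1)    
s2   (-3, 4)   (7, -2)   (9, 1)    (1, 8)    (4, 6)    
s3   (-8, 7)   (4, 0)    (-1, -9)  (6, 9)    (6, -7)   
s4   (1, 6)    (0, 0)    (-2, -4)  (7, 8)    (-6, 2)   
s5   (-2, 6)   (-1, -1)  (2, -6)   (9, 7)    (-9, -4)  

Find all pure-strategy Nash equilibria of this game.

(s5, t4)

Check mutual best responses: a cell is a NE iff neither player can gain by unilaterally deviating.
Alice's best responses — vs t1: s4 (payoff 1); vs t2: s2 (payoff 7); vs t3: s2 (payoff 9); vs t4: s5 (payoff 9); vs t5: s3 (payoff 6).
Bob's best responses — vs s1: t3 (payoff 8); vs s2: t4 (payoff 8); vs s3: t4 (payoff 9); vs s4: t4 (payoff 8); vs s5: t4 (payoff 7).
The only mutual best response is (s5, t4); neither player gains by switching there.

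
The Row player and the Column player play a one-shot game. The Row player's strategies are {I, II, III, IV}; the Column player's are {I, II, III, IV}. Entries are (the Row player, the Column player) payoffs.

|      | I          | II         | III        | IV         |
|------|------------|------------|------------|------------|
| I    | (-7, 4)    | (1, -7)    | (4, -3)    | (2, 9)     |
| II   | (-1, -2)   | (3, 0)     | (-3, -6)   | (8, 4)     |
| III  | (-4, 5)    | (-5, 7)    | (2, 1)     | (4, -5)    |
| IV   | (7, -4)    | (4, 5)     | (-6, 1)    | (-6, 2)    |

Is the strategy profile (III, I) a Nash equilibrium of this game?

Holding the Column player at I: the Row player gets -4 from III but could get 7 by switching to IV. The Row player has a profitable deviation.

No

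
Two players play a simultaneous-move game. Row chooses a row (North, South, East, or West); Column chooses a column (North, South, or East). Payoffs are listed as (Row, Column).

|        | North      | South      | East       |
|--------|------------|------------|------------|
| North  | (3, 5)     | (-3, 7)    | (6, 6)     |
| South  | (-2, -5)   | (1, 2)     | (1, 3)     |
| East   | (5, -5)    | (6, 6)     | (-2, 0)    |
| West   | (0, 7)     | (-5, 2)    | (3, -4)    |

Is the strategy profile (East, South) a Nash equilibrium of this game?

Holding Column at South: Row gets 6 from East, versus -3 from North, 1 from South, -5 from West. No profitable deviation for Row.
Holding Row at East: Column gets 6 from South, versus -5 from North, 0 from East. No profitable deviation for Column either.

Yes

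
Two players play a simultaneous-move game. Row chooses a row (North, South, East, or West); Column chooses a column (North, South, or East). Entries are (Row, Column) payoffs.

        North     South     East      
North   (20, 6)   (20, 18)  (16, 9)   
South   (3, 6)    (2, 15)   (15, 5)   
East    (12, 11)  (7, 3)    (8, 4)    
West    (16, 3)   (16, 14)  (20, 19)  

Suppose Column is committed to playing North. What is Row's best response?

North

With Column fixed at North, Row's payoffs are: North → 20, South → 3, East → 12, West → 16.
The maximum is 20, achieved by North.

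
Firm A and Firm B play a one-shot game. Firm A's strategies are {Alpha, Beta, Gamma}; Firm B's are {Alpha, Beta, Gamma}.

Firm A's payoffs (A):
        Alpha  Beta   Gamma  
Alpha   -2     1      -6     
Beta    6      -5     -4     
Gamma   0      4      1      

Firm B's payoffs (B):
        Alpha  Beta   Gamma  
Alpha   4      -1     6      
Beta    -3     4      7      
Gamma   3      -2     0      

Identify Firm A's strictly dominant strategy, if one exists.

Check whether one of Firm A's strategies beats all alternatives regardless of what the opponent does.
Alpha is not dominant: against Alpha, Beta gives 6 > -2.
Beta is not dominant: against Beta, Alpha gives 1 > -5.
Gamma is not dominant: against Alpha, Beta gives 6 > 0.
No single strategy is best against every opponent action.

None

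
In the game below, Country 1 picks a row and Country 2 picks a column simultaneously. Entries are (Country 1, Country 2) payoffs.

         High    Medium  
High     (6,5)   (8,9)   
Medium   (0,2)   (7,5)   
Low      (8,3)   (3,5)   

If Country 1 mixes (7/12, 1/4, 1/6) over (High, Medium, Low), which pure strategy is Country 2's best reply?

Country 2's best reply maximizes expected payoff against the mix.
High: (7/12)·5 + (1/4)·2 + (1/6)·3 = 47/12
Medium: (7/12)·9 + (1/4)·5 + (1/6)·5 = 22/3
Highest expected payoff is 22/3, from Medium.

Medium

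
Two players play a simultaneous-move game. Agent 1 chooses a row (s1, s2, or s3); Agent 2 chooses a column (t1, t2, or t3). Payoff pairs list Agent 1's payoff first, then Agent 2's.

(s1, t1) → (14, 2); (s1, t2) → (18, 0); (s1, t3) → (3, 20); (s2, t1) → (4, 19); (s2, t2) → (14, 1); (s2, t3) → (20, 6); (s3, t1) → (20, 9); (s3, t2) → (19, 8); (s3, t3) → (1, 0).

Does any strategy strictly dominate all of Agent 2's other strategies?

A strategy is strictly dominant if it gives Agent 2 a strictly higher payoff than every other strategy, against every choice by the opponent.
t1 is not dominant: against s1, t3 gives 20 > 2.
t2 is not dominant: against s1, t1 gives 2 > 0.
t3 is not dominant: against s2, t1 gives 19 > 6.
No single strategy is best against every opponent action.

No strictly dominant strategy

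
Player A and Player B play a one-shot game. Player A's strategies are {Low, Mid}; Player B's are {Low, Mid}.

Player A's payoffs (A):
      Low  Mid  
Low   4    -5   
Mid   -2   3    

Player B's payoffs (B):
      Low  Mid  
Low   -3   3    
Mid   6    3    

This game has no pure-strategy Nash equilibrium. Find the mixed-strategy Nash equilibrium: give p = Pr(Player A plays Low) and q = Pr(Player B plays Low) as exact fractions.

In a mixed NE each player is indifferent between their pure strategies, so the opponent's mix sets the indifference.
Player B indifferent between Low and Mid: p·(-3) + (1−p)·6 = p·3 + (1−p)·3 ⟹ 6 + (-9)p = 3 + 0p ⟹ p = 1/3.
Player A indifferent between Low and Mid: q·4 + (1−q)·(-5) = q·(-2) + (1−q)·3 ⟹ (-5) + 9q = 3 + (-5)q ⟹ q = 4/7.

p = 1/3, q = 4/7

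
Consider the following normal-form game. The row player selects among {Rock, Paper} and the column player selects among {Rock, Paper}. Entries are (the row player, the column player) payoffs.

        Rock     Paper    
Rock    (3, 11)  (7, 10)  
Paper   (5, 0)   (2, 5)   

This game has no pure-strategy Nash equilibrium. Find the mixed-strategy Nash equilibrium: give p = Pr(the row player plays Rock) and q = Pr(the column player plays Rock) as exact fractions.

Each player's mixing probability is pinned down by making the *other* player indifferent.
The column player indifferent between Rock and Paper: p·11 + (1−p)·0 = p·10 + (1−p)·5 ⟹ 0 + 11p = 5 + 5p ⟹ p = 5/6.
The row player indifferent between Rock and Paper: q·3 + (1−q)·7 = q·5 + (1−q)·2 ⟹ 7 + (-4)q = 2 + 3q ⟹ q = 5/7.

p = 5/6, q = 5/7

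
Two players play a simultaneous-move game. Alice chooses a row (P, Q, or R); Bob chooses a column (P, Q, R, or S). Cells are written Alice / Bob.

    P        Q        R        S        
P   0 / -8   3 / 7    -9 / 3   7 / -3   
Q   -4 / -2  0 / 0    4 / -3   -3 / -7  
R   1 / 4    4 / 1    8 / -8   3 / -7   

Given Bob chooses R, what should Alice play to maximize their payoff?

R

With Bob fixed at R, Alice's payoffs are: P → -9, Q → 4, R → 8.
The maximum is 8, achieved by R.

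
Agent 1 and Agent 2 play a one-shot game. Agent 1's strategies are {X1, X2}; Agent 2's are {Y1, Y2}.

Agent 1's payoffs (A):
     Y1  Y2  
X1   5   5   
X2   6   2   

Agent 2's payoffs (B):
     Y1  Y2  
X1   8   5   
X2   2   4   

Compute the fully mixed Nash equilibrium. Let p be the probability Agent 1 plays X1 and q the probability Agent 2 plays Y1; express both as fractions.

p = 2/5, q = 3/4

Each player's mixing probability is pinned down by making the *other* player indifferent.
Agent 2 indifferent between Y1 and Y2: p·8 + (1−p)·2 = p·5 + (1−p)·4 ⟹ 2 + 6p = 4 + 1p ⟹ p = 2/5.
Agent 1 indifferent between X1 and X2: q·5 + (1−q)·5 = q·6 + (1−q)·2 ⟹ 5 + 0q = 2 + 4q ⟹ q = 3/4.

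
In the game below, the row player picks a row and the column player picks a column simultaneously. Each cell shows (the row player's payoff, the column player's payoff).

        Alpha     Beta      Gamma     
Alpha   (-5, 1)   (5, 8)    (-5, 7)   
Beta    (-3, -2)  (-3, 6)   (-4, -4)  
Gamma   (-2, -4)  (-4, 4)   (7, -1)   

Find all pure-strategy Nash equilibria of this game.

(Alpha, Beta)

Check mutual best responses: a cell is a NE iff neither player can gain by unilaterally deviating.
The row player's best responses — vs Alpha: Gamma (payoff -2); vs Beta: Alpha (payoff 5); vs Gamma: Gamma (payoff 7).
The column player's best responses — vs Alpha: Beta (payoff 8); vs Beta: Beta (payoff 6); vs Gamma: Beta (payoff 4).
The only mutual best response is (Alpha, Beta); neither player gains by switching there.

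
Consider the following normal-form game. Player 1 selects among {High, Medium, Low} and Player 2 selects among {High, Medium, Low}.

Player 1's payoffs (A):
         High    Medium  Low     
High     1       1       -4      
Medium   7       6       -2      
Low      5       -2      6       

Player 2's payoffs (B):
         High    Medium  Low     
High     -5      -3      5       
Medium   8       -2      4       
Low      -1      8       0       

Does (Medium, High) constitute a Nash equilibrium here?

Yes

Holding Player 2 at High: Player 1 gets 7 from Medium, versus 1 from High, 5 from Low. No profitable deviation for Player 1.
Holding Player 1 at Medium: Player 2 gets 8 from High, versus -2 from Medium, 4 from Low. No profitable deviation for Player 2 either.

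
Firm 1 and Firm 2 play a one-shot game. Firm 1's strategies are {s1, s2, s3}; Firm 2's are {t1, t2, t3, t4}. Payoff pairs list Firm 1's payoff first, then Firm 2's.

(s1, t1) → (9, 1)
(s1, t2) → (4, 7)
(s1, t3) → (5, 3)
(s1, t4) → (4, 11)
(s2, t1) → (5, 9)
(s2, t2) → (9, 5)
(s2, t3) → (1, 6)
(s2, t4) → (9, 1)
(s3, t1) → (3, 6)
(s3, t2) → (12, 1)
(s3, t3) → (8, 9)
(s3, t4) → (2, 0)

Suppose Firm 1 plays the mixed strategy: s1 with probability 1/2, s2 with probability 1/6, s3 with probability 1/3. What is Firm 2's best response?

t4

Compute Firm 2's expected payoff from each pure strategy against the given mix.
t1: (1/2)·1 + (1/6)·9 + (1/3)·6 = 4
t2: (1/2)·7 + (1/6)·5 + (1/3)·1 = 14/3
t3: (1/2)·3 + (1/6)·6 + (1/3)·9 = 11/2
t4: (1/2)·11 + (1/6)·1 + (1/3)·0 = 17/3
Highest expected payoff is 17/3, from t4.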